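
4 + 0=4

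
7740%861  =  852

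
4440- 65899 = - 61459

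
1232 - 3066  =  -1834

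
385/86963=385/86963 = 0.00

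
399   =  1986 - 1587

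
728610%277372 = 173866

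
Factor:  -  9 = -3^2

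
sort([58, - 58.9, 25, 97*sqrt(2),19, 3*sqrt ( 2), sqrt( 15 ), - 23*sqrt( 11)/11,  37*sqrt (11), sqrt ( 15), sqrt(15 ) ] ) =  [ - 58.9 ,-23*sqrt( 11) /11,sqrt( 15), sqrt( 15),  sqrt( 15), 3*sqrt (2 ), 19, 25, 58, 37 * sqrt( 11 ), 97*sqrt( 2)] 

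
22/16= 1 + 3/8 = 1.38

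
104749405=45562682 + 59186723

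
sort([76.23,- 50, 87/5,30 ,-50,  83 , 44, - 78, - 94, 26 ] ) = [-94, - 78, - 50, - 50,87/5,26,30, 44,76.23, 83 ]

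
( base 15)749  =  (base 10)1644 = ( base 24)2kc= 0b11001101100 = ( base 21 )3f6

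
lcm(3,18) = 18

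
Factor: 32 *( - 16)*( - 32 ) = 2^14 = 16384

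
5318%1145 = 738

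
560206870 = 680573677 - 120366807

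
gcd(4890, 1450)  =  10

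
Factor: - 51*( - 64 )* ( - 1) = - 3264= - 2^6* 3^1*17^1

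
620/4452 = 155/1113 = 0.14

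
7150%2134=748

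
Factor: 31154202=2^1*3^2*1730789^1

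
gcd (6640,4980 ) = 1660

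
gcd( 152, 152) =152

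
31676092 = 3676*8617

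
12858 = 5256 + 7602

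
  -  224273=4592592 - 4816865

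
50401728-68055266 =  - 17653538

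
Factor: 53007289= 53007289^1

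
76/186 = 38/93 =0.41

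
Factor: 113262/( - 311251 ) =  - 258/709  =  -  2^1*3^1*43^1*709^( - 1)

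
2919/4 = 729 +3/4 = 729.75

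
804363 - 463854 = 340509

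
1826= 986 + 840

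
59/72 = 59/72 = 0.82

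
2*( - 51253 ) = -102506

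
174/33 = 5 + 3/11 = 5.27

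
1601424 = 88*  18198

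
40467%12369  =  3360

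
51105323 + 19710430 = 70815753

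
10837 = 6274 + 4563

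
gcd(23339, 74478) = 1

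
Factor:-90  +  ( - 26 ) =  - 2^2 * 29^1 = - 116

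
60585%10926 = 5955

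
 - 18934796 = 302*( - 62698 ) 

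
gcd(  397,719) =1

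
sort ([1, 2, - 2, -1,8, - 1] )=[ - 2,-1,-1,1, 2, 8] 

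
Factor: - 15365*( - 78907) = 5^1*7^1*19^1*439^1*4153^1 = 1212406055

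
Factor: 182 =2^1 * 7^1*13^1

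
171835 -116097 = 55738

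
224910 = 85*2646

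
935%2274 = 935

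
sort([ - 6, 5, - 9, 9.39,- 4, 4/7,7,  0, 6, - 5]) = [-9, - 6 ,-5, - 4, 0,4/7,5, 6, 7,9.39]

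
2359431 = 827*2853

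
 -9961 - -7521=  - 2440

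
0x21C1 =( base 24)f01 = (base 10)8641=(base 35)71V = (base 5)234031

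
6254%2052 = 98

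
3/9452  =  3/9452  =  0.00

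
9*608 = 5472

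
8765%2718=611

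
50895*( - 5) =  - 254475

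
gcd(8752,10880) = 16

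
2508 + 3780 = 6288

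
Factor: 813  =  3^1*271^1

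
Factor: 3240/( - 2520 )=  - 3^2*7^( - 1) = -9/7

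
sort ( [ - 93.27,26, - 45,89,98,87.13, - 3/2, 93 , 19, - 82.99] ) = [-93.27, - 82.99, - 45 , - 3/2,19, 26,87.13,89,93, 98] 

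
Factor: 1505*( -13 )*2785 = - 54488525 = - 5^2*7^1*13^1*43^1*557^1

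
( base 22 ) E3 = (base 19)g7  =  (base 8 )467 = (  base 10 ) 311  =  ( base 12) 21b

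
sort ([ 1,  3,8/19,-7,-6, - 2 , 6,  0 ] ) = [ - 7 , - 6,- 2, 0,8/19,1,3,  6 ]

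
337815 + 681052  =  1018867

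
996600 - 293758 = 702842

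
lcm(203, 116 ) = 812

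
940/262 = 3 + 77/131=3.59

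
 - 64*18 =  - 1152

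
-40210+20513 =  -19697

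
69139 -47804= 21335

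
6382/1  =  6382 = 6382.00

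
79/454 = 79/454 =0.17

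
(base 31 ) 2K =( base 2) 1010010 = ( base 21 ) 3j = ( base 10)82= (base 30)2M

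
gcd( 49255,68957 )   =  9851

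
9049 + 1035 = 10084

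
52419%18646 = 15127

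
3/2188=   3/2188= 0.00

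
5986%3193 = 2793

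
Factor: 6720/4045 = 1344/809 = 2^6*3^1*7^1 *809^( - 1 ) 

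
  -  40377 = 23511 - 63888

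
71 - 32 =39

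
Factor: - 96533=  - 37^1*2609^1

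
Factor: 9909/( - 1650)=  - 3303/550 = - 2^(  -  1 ) * 3^2*5^( - 2 )*11^( - 1)*367^1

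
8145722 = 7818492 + 327230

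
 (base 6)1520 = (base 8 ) 630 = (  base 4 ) 12120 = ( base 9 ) 503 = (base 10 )408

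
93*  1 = 93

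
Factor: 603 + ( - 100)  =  503^1 = 503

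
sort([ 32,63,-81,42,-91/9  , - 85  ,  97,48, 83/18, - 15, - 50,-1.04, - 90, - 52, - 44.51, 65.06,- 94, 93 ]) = [  -  94, - 90, - 85, -81, - 52,  -  50,  -  44.51, - 15, - 91/9,-1.04, 83/18, 32, 42, 48,63,65.06,93, 97 ] 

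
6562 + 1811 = 8373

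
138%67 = 4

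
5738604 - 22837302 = -17098698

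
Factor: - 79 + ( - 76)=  - 5^1*31^1=- 155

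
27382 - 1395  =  25987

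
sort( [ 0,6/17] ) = [0,6/17]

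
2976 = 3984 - 1008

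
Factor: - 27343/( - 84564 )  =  2^( - 2)*3^(  -  6)*29^( - 1)*37^1*739^1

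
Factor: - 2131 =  - 2131^1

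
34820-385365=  - 350545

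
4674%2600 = 2074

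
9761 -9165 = 596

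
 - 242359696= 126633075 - 368992771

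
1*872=872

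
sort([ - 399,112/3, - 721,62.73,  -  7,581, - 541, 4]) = [ - 721,- 541,  -  399, - 7,4,  112/3, 62.73,581] 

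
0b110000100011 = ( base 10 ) 3107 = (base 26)4FD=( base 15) dc2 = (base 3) 11021002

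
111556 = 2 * 55778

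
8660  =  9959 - 1299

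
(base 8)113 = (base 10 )75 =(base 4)1023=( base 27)2l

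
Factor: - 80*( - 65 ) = 5200 = 2^4*5^2*13^1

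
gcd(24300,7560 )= 540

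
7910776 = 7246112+664664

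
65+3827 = 3892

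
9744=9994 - 250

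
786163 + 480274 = 1266437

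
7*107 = 749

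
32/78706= 16/39353 = 0.00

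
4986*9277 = 46255122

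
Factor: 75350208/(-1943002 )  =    -  2^5* 3^1*23^1*113^1*151^1*971501^(-1 ) = - 37675104/971501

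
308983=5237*59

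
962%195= 182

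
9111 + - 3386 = 5725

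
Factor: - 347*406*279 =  - 39306078 = - 2^1*3^2*7^1*29^1*31^1*347^1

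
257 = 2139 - 1882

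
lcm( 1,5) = 5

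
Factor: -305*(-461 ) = 5^1 * 61^1*461^1 = 140605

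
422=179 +243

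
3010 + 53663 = 56673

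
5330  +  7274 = 12604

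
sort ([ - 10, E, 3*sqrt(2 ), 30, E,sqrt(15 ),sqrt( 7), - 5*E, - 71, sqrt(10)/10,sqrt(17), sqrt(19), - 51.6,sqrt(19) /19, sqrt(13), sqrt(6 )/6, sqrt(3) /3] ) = [ - 71,  -  51.6,- 5*E,  -  10, sqrt(19 )/19, sqrt(  10 )/10, sqrt(6)/6,sqrt( 3) /3, sqrt(7),E,E, sqrt(13 ), sqrt(15), sqrt(17), 3* sqrt(2), sqrt ( 19 ),30] 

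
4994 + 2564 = 7558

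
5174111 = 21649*239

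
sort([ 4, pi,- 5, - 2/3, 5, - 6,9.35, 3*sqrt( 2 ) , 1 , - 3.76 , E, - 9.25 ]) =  [ - 9.25, - 6 , - 5, - 3.76, - 2/3, 1 , E, pi, 4,3 *sqrt(2 ), 5, 9.35] 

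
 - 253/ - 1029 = 253/1029 = 0.25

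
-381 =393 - 774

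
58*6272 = 363776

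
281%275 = 6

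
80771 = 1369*59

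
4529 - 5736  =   - 1207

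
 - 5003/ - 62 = 80 + 43/62 = 80.69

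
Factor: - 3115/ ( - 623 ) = 5^1  =  5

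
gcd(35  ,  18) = 1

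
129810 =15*8654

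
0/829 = 0 = 0.00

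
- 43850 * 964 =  - 42271400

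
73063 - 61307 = 11756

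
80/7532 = 20/1883 = 0.01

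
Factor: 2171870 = 2^1*5^1*47^1*4621^1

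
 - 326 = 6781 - 7107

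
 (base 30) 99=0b100010111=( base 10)279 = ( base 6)1143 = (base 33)8f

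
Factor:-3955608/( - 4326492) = 329634/360541 = 2^1 *3^2  *18313^1*360541^( - 1)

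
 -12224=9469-21693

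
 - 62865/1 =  - 62865=- 62865.00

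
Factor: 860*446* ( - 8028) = - 3079219680 = - 2^5*3^2* 5^1*43^1*223^2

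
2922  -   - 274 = 3196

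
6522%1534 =386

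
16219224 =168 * 96543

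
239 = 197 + 42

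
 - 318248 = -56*5683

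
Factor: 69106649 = 17^1*4065097^1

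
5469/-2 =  - 2735 + 1/2 = - 2734.50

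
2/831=2/831  =  0.00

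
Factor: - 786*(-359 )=282174 = 2^1*3^1 * 131^1*359^1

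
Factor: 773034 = 2^1 *3^1*19^1*6781^1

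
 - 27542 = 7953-35495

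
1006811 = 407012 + 599799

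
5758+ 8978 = 14736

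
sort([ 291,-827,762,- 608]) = [  -  827,-608,291, 762]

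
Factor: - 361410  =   - 2^1*3^1 * 5^1 * 7^1*1721^1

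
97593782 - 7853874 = 89739908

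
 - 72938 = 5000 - 77938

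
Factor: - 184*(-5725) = 1053400 = 2^3*5^2*23^1*229^1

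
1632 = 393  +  1239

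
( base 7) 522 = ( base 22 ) BJ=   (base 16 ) 105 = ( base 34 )7N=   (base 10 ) 261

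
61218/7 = 61218/7 = 8745.43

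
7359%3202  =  955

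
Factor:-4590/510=-9  =  - 3^2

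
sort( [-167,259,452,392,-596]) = [ - 596, - 167,259,392,452]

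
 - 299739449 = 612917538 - 912656987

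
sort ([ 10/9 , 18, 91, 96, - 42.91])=[- 42.91,10/9,18,91, 96]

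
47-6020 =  -5973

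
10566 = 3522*3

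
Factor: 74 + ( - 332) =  - 258 = - 2^1*3^1*43^1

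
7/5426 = 7/5426 =0.00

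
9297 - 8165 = 1132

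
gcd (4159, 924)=1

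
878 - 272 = 606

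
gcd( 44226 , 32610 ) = 6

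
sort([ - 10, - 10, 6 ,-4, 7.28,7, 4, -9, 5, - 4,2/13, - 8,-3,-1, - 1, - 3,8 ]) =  [ - 10,  -  10, - 9, - 8, - 4,  -  4, - 3, - 3,-1, - 1 , 2/13,  4,5 , 6,7 , 7.28 , 8 ]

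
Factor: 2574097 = 151^1*17047^1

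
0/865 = 0 = 0.00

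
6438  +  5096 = 11534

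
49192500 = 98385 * 500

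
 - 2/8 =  - 1 + 3/4 = - 0.25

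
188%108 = 80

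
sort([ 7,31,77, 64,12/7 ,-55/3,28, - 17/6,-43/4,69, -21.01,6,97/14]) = [- 21.01, - 55/3, - 43/4, - 17/6  ,  12/7, 6,97/14,7,28,31,64, 69,77 ]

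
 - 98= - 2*49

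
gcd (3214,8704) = 2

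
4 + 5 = 9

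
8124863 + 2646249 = 10771112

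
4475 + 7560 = 12035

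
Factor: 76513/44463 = 3^( - 1)*19^1*4027^1*14821^( -1 )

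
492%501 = 492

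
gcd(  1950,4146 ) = 6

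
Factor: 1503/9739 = 3^2 * 167^1 * 9739^( - 1 ) 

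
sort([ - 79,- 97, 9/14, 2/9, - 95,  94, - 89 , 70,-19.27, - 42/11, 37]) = [ - 97 , - 95, - 89,-79, - 19.27, - 42/11, 2/9,9/14, 37, 70, 94]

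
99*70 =6930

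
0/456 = 0 = 0.00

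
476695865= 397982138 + 78713727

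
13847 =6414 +7433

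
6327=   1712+4615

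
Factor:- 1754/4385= - 2/5=-2^1*5^( -1 )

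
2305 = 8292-5987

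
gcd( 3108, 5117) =7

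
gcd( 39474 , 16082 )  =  1462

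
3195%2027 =1168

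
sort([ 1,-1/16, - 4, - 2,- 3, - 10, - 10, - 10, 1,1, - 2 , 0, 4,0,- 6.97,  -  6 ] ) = [ - 10, - 10, - 10,  -  6.97,  -  6, - 4, - 3, - 2, - 2, - 1/16, 0,  0,1, 1, 1,  4]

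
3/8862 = 1/2954  =  0.00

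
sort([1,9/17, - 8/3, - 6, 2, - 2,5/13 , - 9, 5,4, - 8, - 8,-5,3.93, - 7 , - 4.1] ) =[  -  9, - 8 , - 8, -7,  -  6, - 5, - 4.1,-8/3, - 2, 5/13, 9/17, 1 , 2,  3.93,4,5]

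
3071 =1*3071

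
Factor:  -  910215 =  -3^2*5^1*113^1* 179^1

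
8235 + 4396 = 12631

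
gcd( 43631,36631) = 7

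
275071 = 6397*43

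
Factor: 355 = 5^1*71^1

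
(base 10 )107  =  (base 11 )98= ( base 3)10222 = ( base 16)6B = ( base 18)5h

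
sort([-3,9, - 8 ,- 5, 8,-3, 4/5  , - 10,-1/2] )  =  [-10, - 8, - 5, - 3,-3, - 1/2, 4/5,8,9]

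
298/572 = 149/286  =  0.52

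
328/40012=82/10003  =  0.01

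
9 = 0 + 9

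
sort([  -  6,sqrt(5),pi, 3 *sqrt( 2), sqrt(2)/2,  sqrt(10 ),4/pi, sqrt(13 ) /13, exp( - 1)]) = [-6, sqrt ( 13 ) /13,exp(-1), sqrt( 2 )/2, 4/pi,sqrt( 5), pi, sqrt(10), 3 * sqrt( 2 ) ] 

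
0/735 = 0 = 0.00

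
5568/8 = 696 = 696.00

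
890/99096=445/49548 = 0.01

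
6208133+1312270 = 7520403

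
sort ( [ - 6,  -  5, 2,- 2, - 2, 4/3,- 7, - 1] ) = [ - 7,-6,-5 , - 2,  -  2,  -  1,  4/3, 2]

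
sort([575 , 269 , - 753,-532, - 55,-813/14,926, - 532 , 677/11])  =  [  -  753,  -  532 , - 532,-813/14, -55, 677/11,269,575,926]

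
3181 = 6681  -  3500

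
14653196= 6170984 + 8482212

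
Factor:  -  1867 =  - 1867^1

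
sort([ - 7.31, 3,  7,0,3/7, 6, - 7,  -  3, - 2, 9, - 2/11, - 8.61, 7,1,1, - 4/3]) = [ - 8.61, - 7.31,-7,  -  3,  -  2 , - 4/3 , - 2/11,  0,  3/7,  1,1,3,6,7,7,9 ] 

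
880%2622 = 880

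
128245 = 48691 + 79554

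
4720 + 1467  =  6187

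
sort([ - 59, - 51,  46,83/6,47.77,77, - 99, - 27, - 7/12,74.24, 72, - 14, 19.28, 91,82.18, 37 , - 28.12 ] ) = [ - 99, - 59 , - 51, - 28.12, - 27,-14,-7/12,83/6, 19.28,37, 46,47.77,72, 74.24,77,82.18,  91] 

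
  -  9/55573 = -9/55573  =  - 0.00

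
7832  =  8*979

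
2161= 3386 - 1225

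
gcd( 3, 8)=1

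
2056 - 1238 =818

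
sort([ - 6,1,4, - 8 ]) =[ - 8, - 6,1, 4] 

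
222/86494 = 111/43247 = 0.00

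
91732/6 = 15288 + 2/3  =  15288.67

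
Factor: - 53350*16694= - 890624900 = - 2^2*5^2*11^1*17^1*97^1*491^1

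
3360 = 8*420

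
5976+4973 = 10949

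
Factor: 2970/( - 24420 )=-2^(  -  1)*3^2 *37^( - 1) = -9/74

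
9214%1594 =1244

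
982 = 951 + 31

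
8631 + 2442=11073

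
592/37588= 148/9397 = 0.02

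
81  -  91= - 10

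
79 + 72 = 151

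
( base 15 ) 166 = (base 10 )321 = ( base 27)bo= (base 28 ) bd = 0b101000001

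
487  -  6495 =-6008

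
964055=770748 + 193307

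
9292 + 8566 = 17858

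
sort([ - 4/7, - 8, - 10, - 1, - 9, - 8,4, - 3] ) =[- 10, -9, - 8,  -  8,- 3, - 1, - 4/7,4] 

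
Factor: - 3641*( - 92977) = 338529257 = 11^1*109^1  *331^1*853^1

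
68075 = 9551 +58524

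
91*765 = 69615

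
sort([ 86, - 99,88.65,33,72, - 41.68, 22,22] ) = [ - 99, - 41.68, 22, 22, 33,72, 86,88.65]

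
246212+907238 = 1153450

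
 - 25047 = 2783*(-9 ) 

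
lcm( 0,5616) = 0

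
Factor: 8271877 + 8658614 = 3^1 * 241^1*23417^1 = 16930491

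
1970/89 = 22 + 12/89 = 22.13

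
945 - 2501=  - 1556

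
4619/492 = 4619/492  =  9.39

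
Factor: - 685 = -5^1* 137^1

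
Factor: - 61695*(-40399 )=3^3*5^1*71^1*457^1*569^1 = 2492416305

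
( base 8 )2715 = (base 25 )29a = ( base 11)1130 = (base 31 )1GS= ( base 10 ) 1485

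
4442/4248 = 2221/2124 = 1.05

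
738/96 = 7 + 11/16  =  7.69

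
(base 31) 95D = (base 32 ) 8JH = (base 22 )i4h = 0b10001001110001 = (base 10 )8817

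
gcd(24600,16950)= 150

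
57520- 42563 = 14957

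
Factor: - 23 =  - 23^1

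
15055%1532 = 1267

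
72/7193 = 72/7193 =0.01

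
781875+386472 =1168347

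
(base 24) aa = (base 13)163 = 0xFA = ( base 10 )250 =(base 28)8q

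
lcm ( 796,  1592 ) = 1592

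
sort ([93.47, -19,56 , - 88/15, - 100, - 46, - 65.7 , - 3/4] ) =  [ - 100, - 65.7 , - 46, - 19, - 88/15, - 3/4 , 56,93.47] 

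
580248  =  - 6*( - 96708)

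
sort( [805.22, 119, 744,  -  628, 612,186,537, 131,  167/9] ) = [ - 628, 167/9, 119 , 131,186, 537, 612,744, 805.22] 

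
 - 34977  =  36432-71409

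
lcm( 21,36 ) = 252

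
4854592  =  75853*64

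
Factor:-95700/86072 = -825/742 = -2^( - 1 ) * 3^1*5^2*7^(-1 )*11^1*53^( - 1 )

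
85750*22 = 1886500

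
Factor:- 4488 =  - 2^3*3^1*11^1*17^1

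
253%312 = 253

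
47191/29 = 47191/29= 1627.28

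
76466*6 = 458796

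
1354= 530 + 824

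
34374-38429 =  - 4055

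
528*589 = 310992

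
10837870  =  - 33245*( - 326)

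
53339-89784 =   -  36445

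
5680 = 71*80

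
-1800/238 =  - 900/119 = -  7.56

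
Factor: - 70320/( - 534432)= 5/38 =2^(-1 )*5^1*19^( - 1)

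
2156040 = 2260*954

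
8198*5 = 40990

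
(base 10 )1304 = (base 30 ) 1de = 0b10100011000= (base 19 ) 3BC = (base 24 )268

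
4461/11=405+6/11 =405.55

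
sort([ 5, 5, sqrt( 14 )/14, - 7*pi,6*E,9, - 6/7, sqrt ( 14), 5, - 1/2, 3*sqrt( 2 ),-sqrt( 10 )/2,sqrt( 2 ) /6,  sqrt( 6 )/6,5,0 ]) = [-7*pi, -sqrt( 10 ) /2,- 6/7, - 1/2, 0, sqrt( 2 ) /6,sqrt(14)/14, sqrt( 6 ) /6 , sqrt( 14 ),  3*sqrt( 2) , 5, 5,5,5,9,6*E]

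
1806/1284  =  1 + 87/214 = 1.41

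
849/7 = 849/7 = 121.29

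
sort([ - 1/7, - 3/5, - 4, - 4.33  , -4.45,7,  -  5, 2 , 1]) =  [ -5,-4.45,-4.33, - 4, - 3/5, - 1/7,1, 2, 7 ]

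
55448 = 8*6931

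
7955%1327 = 1320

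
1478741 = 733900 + 744841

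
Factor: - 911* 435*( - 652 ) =258377820=2^2  *  3^1 * 5^1 * 29^1 * 163^1*911^1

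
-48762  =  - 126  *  387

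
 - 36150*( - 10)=361500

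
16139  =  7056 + 9083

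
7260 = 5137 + 2123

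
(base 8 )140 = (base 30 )36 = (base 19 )51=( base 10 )96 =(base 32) 30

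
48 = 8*6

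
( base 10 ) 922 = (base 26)19C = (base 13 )55c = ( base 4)32122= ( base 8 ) 1632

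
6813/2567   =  2 +1679/2567 = 2.65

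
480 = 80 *6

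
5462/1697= 5462/1697 = 3.22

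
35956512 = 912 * 39426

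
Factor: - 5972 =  - 2^2*1493^1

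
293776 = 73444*4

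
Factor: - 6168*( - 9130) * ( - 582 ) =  - 2^5*3^2*5^1*11^1*83^1 * 97^1*257^1 = - 32774654880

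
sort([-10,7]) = [-10,7] 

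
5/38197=5/38197 = 0.00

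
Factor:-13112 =-2^3*11^1*149^1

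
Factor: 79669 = 79669^1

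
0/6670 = 0 = 0.00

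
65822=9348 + 56474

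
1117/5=1117/5= 223.40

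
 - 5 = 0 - 5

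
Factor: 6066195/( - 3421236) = - 2022065/1140412 = -2^ ( - 2) * 5^1*7^( - 1) * 13^(-2)*17^1*241^( - 1)*23789^1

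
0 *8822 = 0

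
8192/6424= 1 + 221/803= 1.28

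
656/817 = 656/817 = 0.80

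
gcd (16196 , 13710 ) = 2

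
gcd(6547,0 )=6547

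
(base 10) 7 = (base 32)7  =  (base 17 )7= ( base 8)7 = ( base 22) 7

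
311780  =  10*31178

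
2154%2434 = 2154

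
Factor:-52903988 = - 2^2*13225997^1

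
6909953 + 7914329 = 14824282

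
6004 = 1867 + 4137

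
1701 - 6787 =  - 5086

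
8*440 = 3520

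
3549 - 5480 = -1931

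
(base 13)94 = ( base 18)6d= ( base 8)171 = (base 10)121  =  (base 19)67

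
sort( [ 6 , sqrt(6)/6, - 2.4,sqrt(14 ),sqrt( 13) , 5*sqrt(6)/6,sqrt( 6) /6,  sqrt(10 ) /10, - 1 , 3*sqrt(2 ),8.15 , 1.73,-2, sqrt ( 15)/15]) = [ - 2.4, - 2 , - 1, sqrt(15)/15, sqrt( 10)/10, sqrt(6 )/6,sqrt( 6)/6,1.73,5*sqrt(6 )/6,sqrt( 13),sqrt(14) , 3*sqrt(2), 6, 8.15 ]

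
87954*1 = 87954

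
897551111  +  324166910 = 1221718021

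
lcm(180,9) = 180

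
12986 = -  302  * (-43 )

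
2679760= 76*35260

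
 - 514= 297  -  811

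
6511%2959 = 593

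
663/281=663/281 =2.36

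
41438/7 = 41438/7  =  5919.71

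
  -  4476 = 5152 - 9628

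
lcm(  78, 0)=0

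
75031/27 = 2778 + 25/27 = 2778.93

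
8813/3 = 8813/3 = 2937.67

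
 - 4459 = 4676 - 9135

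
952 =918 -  - 34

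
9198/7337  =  1 + 1861/7337 = 1.25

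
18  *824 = 14832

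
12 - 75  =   - 63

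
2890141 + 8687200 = 11577341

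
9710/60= 161 + 5/6 = 161.83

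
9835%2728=1651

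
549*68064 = 37367136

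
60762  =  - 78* ( - 779)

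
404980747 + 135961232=540941979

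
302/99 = 3 + 5/99 = 3.05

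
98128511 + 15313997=113442508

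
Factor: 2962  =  2^1*1481^1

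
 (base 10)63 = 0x3F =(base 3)2100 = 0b111111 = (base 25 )2D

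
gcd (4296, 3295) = 1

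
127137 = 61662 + 65475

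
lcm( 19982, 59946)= 59946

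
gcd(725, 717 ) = 1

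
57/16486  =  57/16486 = 0.00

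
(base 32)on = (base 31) PG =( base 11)65a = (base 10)791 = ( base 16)317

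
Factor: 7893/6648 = 2^( - 3)*3^1*277^ ( - 1 )*877^1 = 2631/2216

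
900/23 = 39 + 3/23 = 39.13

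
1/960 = 1/960=0.00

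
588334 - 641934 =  - 53600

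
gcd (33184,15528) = 8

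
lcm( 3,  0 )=0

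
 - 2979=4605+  - 7584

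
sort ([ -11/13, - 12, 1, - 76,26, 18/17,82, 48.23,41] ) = [ - 76,  -  12, - 11/13,  1,18/17 , 26,  41,48.23, 82 ]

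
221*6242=1379482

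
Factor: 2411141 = 229^1*10529^1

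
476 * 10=4760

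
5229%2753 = 2476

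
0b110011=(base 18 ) 2f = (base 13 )3c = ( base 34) 1h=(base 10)51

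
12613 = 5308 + 7305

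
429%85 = 4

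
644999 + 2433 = 647432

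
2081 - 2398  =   - 317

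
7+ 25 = 32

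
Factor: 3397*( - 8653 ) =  - 17^1 *43^1*79^1*509^1 = - 29394241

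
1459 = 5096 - 3637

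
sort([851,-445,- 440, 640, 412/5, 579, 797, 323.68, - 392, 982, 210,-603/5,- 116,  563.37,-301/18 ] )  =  [-445, -440,-392, - 603/5,-116, - 301/18, 412/5,210,323.68 , 563.37, 579, 640,797,851, 982 ] 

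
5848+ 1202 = 7050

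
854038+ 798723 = 1652761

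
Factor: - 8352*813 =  - 2^5*3^3*29^1*271^1 = - 6790176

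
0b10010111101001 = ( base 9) 14273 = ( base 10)9705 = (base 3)111022110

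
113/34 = 113/34 = 3.32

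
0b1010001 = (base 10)81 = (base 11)74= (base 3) 10000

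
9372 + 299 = 9671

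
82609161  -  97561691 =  -14952530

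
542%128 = 30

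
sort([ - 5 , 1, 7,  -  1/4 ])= [-5,-1/4,  1, 7]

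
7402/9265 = 7402/9265= 0.80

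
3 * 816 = 2448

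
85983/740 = 116+ 143/740 = 116.19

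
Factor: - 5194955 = -5^1 * 401^1 *2591^1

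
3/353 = 3/353=0.01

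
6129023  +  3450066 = 9579089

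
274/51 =274/51 = 5.37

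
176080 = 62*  2840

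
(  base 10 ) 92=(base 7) 161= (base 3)10102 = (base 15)62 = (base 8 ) 134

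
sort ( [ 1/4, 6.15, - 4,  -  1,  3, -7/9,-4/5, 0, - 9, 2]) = [ - 9  , - 4,- 1,- 4/5, -7/9, 0, 1/4, 2, 3, 6.15 ] 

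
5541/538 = 5541/538 = 10.30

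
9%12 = 9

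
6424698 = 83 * 77406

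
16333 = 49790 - 33457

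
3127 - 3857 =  - 730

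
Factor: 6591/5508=2197/1836 = 2^( - 2)*3^(-3 )*13^3  *  17^( - 1 )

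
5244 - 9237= - 3993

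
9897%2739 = 1680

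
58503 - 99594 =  - 41091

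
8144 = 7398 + 746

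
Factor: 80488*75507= 6077407416= 2^3*3^1*10061^1*25169^1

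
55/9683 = 55/9683 = 0.01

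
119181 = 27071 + 92110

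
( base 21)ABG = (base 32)4hh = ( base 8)11061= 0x1231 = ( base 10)4657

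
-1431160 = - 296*4835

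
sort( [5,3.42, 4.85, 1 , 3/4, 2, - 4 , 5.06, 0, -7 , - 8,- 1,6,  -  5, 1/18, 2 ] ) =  [ - 8,-7, - 5,-4 , - 1, 0,1/18, 3/4,  1,2  ,  2, 3.42  ,  4.85,  5,5.06,6] 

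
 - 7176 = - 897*8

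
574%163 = 85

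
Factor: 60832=2^5*1901^1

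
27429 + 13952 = 41381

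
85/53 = 1 + 32/53 = 1.60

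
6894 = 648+6246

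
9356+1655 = 11011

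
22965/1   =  22965 = 22965.00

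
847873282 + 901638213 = 1749511495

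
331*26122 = 8646382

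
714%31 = 1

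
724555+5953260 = 6677815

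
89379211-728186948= -638807737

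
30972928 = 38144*812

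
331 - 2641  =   - 2310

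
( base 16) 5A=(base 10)90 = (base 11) 82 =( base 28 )36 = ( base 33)2o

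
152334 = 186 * 819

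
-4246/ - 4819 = 4246/4819 = 0.88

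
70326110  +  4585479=74911589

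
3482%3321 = 161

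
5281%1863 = 1555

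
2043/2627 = 2043/2627 = 0.78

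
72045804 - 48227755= 23818049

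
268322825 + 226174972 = 494497797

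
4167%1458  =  1251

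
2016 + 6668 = 8684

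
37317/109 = 37317/109 = 342.36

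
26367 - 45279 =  - 18912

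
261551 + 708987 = 970538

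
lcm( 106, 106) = 106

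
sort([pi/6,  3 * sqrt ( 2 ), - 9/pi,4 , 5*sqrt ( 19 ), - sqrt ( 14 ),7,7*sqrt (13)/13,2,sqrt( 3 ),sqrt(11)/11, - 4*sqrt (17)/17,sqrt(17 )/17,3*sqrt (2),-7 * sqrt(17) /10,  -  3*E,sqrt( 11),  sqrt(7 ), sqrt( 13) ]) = [ - 3*E, - sqrt(14), - 7*sqrt(17 ) /10, - 9/pi, - 4*sqrt(17)/17,sqrt(17)/17,sqrt(11) /11,pi/6,sqrt(3),7*sqrt( 13) /13,2,sqrt( 7),sqrt(11 ),sqrt(13 ),4, 3*sqrt( 2),3*sqrt( 2 ),7,5*sqrt(19 )]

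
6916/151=45+121/151 =45.80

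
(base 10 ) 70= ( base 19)3d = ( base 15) 4a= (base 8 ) 106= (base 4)1012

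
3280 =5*656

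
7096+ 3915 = 11011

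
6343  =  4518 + 1825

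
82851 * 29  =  2402679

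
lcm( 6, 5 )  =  30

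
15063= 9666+5397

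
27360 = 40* 684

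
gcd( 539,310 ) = 1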